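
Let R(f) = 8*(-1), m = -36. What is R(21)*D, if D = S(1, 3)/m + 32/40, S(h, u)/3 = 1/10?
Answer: -19/3 ≈ -6.3333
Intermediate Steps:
S(h, u) = 3/10
R(f) = -8
D = 19/24 (D = (3/10)/(-36) + 32/40 = (3/10)*(-1/36) + 32*(1/40) = -1/120 + ⅘ = 19/24 ≈ 0.79167)
R(21)*D = -8*19/24 = -19/3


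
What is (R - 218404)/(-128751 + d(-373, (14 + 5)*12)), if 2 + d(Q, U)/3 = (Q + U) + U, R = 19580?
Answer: 49706/32127 ≈ 1.5472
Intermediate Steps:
d(Q, U) = -6 + 3*Q + 6*U (d(Q, U) = -6 + 3*((Q + U) + U) = -6 + 3*(Q + 2*U) = -6 + (3*Q + 6*U) = -6 + 3*Q + 6*U)
(R - 218404)/(-128751 + d(-373, (14 + 5)*12)) = (19580 - 218404)/(-128751 + (-6 + 3*(-373) + 6*((14 + 5)*12))) = -198824/(-128751 + (-6 - 1119 + 6*(19*12))) = -198824/(-128751 + (-6 - 1119 + 6*228)) = -198824/(-128751 + (-6 - 1119 + 1368)) = -198824/(-128751 + 243) = -198824/(-128508) = -198824*(-1/128508) = 49706/32127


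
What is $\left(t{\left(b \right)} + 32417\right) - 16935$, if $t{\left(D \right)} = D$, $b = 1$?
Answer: $15483$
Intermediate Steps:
$\left(t{\left(b \right)} + 32417\right) - 16935 = \left(1 + 32417\right) - 16935 = 32418 - 16935 = 15483$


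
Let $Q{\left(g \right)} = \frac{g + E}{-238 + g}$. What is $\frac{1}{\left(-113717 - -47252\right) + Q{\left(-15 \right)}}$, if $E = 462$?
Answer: $- \frac{253}{16816092} \approx -1.5045 \cdot 10^{-5}$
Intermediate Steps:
$Q{\left(g \right)} = \frac{462 + g}{-238 + g}$ ($Q{\left(g \right)} = \frac{g + 462}{-238 + g} = \frac{462 + g}{-238 + g}$)
$\frac{1}{\left(-113717 - -47252\right) + Q{\left(-15 \right)}} = \frac{1}{\left(-113717 - -47252\right) + \frac{462 - 15}{-238 - 15}} = \frac{1}{\left(-113717 + 47252\right) + \frac{1}{-253} \cdot 447} = \frac{1}{-66465 - \frac{447}{253}} = \frac{1}{- \frac{16816092}{253}} = - \frac{253}{16816092}$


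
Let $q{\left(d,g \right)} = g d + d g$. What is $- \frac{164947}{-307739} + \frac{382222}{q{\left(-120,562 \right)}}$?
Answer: $- \frac{47688282349}{20753918160} \approx -2.2978$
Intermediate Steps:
$q{\left(d,g \right)} = 2 d g$ ($q{\left(d,g \right)} = d g + d g = 2 d g$)
$- \frac{164947}{-307739} + \frac{382222}{q{\left(-120,562 \right)}} = - \frac{164947}{-307739} + \frac{382222}{2 \left(-120\right) 562} = \left(-164947\right) \left(- \frac{1}{307739}\right) + \frac{382222}{-134880} = \frac{164947}{307739} + 382222 \left(- \frac{1}{134880}\right) = \frac{164947}{307739} - \frac{191111}{67440} = - \frac{47688282349}{20753918160}$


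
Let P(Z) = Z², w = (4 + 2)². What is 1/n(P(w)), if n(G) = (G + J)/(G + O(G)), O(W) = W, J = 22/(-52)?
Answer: 67392/33685 ≈ 2.0007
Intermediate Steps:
w = 36 (w = 6² = 36)
J = -11/26 (J = 22*(-1/52) = -11/26 ≈ -0.42308)
n(G) = (-11/26 + G)/(2*G) (n(G) = (G - 11/26)/(G + G) = (-11/26 + G)/((2*G)) = (-11/26 + G)*(1/(2*G)) = (-11/26 + G)/(2*G))
1/n(P(w)) = 1/((-11 + 26*36²)/(52*(36²))) = 1/((1/52)*(-11 + 26*1296)/1296) = 1/((1/52)*(1/1296)*(-11 + 33696)) = 1/((1/52)*(1/1296)*33685) = 1/(33685/67392) = 67392/33685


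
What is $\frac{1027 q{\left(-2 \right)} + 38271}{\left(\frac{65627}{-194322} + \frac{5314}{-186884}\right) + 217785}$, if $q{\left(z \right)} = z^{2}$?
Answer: $\frac{192377736393699}{988624433797663} \approx 0.19459$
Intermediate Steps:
$\frac{1027 q{\left(-2 \right)} + 38271}{\left(\frac{65627}{-194322} + \frac{5314}{-186884}\right) + 217785} = \frac{1027 \left(-2\right)^{2} + 38271}{\left(\frac{65627}{-194322} + \frac{5314}{-186884}\right) + 217785} = \frac{1027 \cdot 4 + 38271}{\left(65627 \left(- \frac{1}{194322}\right) + 5314 \left(- \frac{1}{186884}\right)\right) + 217785} = \frac{4108 + 38271}{\left(- \frac{65627}{194322} - \frac{2657}{93442}\right) + 217785} = \frac{42379}{- \frac{1662157922}{4539459081} + 217785} = \frac{42379}{\frac{988624433797663}{4539459081}} = 42379 \cdot \frac{4539459081}{988624433797663} = \frac{192377736393699}{988624433797663}$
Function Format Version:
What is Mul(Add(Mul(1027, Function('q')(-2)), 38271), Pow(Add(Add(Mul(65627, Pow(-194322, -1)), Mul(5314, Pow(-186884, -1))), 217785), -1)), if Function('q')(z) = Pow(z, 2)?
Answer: Rational(192377736393699, 988624433797663) ≈ 0.19459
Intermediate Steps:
Mul(Add(Mul(1027, Function('q')(-2)), 38271), Pow(Add(Add(Mul(65627, Pow(-194322, -1)), Mul(5314, Pow(-186884, -1))), 217785), -1)) = Mul(Add(Mul(1027, Pow(-2, 2)), 38271), Pow(Add(Add(Mul(65627, Pow(-194322, -1)), Mul(5314, Pow(-186884, -1))), 217785), -1)) = Mul(Add(Mul(1027, 4), 38271), Pow(Add(Add(Mul(65627, Rational(-1, 194322)), Mul(5314, Rational(-1, 186884))), 217785), -1)) = Mul(Add(4108, 38271), Pow(Add(Add(Rational(-65627, 194322), Rational(-2657, 93442)), 217785), -1)) = Mul(42379, Pow(Add(Rational(-1662157922, 4539459081), 217785), -1)) = Mul(42379, Pow(Rational(988624433797663, 4539459081), -1)) = Mul(42379, Rational(4539459081, 988624433797663)) = Rational(192377736393699, 988624433797663)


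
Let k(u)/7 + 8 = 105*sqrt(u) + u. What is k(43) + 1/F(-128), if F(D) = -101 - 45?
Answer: 35769/146 + 735*sqrt(43) ≈ 5064.7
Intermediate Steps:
k(u) = -56 + 7*u + 735*sqrt(u) (k(u) = -56 + 7*(105*sqrt(u) + u) = -56 + 7*(u + 105*sqrt(u)) = -56 + (7*u + 735*sqrt(u)) = -56 + 7*u + 735*sqrt(u))
F(D) = -146
k(43) + 1/F(-128) = (-56 + 7*43 + 735*sqrt(43)) + 1/(-146) = (-56 + 301 + 735*sqrt(43)) - 1/146 = (245 + 735*sqrt(43)) - 1/146 = 35769/146 + 735*sqrt(43)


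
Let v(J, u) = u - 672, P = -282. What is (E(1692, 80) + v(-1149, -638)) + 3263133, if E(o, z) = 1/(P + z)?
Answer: 658888245/202 ≈ 3.2618e+6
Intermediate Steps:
E(o, z) = 1/(-282 + z)
v(J, u) = -672 + u
(E(1692, 80) + v(-1149, -638)) + 3263133 = (1/(-282 + 80) + (-672 - 638)) + 3263133 = (1/(-202) - 1310) + 3263133 = (-1/202 - 1310) + 3263133 = -264621/202 + 3263133 = 658888245/202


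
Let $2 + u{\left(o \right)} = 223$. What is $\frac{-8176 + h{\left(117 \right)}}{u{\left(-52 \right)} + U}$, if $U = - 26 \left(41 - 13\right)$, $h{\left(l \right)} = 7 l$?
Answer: $\frac{7357}{507} \approx 14.511$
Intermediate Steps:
$U = -728$ ($U = \left(-26\right) 28 = -728$)
$u{\left(o \right)} = 221$ ($u{\left(o \right)} = -2 + 223 = 221$)
$\frac{-8176 + h{\left(117 \right)}}{u{\left(-52 \right)} + U} = \frac{-8176 + 7 \cdot 117}{221 - 728} = \frac{-8176 + 819}{-507} = \left(-7357\right) \left(- \frac{1}{507}\right) = \frac{7357}{507}$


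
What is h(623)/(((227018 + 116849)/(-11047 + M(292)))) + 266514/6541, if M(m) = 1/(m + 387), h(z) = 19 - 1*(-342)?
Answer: 44515294977690/1527229917913 ≈ 29.148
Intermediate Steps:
h(z) = 361 (h(z) = 19 + 342 = 361)
M(m) = 1/(387 + m)
h(623)/(((227018 + 116849)/(-11047 + M(292)))) + 266514/6541 = 361/(((227018 + 116849)/(-11047 + 1/(387 + 292)))) + 266514/6541 = 361/((343867/(-11047 + 1/679))) + 266514*(1/6541) = 361/((343867/(-11047 + 1/679))) + 266514/6541 = 361/((343867/(-7500912/679))) + 266514/6541 = 361/((343867*(-679/7500912))) + 266514/6541 = 361/(-233485693/7500912) + 266514/6541 = 361*(-7500912/233485693) + 266514/6541 = -2707829232/233485693 + 266514/6541 = 44515294977690/1527229917913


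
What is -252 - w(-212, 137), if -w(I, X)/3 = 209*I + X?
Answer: -132765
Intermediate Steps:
w(I, X) = -627*I - 3*X (w(I, X) = -3*(209*I + X) = -3*(X + 209*I) = -627*I - 3*X)
-252 - w(-212, 137) = -252 - (-627*(-212) - 3*137) = -252 - (132924 - 411) = -252 - 1*132513 = -252 - 132513 = -132765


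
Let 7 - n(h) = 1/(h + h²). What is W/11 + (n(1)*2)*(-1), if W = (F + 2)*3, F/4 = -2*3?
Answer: -19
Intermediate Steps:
F = -24 (F = 4*(-2*3) = 4*(-6) = -24)
n(h) = 7 - 1/(h + h²)
W = -66 (W = (-24 + 2)*3 = -22*3 = -66)
W/11 + (n(1)*2)*(-1) = -66/11 + (((-1 + 7*1 + 7*1²)/(1*(1 + 1)))*2)*(-1) = -66*1/11 + ((1*(-1 + 7 + 7*1)/2)*2)*(-1) = -6 + ((1*(½)*(-1 + 7 + 7))*2)*(-1) = -6 + ((1*(½)*13)*2)*(-1) = -6 + ((13/2)*2)*(-1) = -6 + 13*(-1) = -6 - 13 = -19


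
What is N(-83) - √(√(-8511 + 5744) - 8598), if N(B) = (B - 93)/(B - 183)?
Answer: 88/133 - √(-8598 + I*√2767) ≈ 0.37801 - 92.726*I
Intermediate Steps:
N(B) = (-93 + B)/(-183 + B)
N(-83) - √(√(-8511 + 5744) - 8598) = (-93 - 83)/(-183 - 83) - √(√(-8511 + 5744) - 8598) = -176/(-266) - √(√(-2767) - 8598) = -1/266*(-176) - √(I*√2767 - 8598) = 88/133 - √(-8598 + I*√2767)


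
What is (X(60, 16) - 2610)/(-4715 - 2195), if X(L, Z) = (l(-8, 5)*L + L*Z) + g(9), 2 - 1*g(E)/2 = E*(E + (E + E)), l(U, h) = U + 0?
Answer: 1306/3455 ≈ 0.37800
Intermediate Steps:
l(U, h) = U
g(E) = 4 - 6*E² (g(E) = 4 - 2*E*(E + (E + E)) = 4 - 2*E*(E + 2*E) = 4 - 2*E*3*E = 4 - 6*E²)
X(L, Z) = -482 - 8*L + L*Z (X(L, Z) = (-8*L + L*Z) + (4 - 6*9²) = (-8*L + L*Z) + (4 - 6*81) = (-8*L + L*Z) + (4 - 486) = (-8*L + L*Z) - 482 = -482 - 8*L + L*Z)
(X(60, 16) - 2610)/(-4715 - 2195) = ((-482 - 8*60 + 60*16) - 2610)/(-4715 - 2195) = ((-482 - 480 + 960) - 2610)/(-6910) = (-2 - 2610)*(-1/6910) = -2612*(-1/6910) = 1306/3455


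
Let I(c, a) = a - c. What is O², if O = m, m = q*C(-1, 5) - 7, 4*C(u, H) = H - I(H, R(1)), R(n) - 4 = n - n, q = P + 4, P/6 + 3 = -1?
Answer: 1369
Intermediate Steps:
P = -24 (P = -18 + 6*(-1) = -18 - 6 = -24)
q = -20 (q = -24 + 4 = -20)
R(n) = 4 (R(n) = 4 + (n - n) = 4 + 0 = 4)
C(u, H) = -1 + H/2 (C(u, H) = (H - (4 - H))/4 = (H + (-4 + H))/4 = (-4 + 2*H)/4 = -1 + H/2)
m = -37 (m = -20*(-1 + (½)*5) - 7 = -20*(-1 + 5/2) - 7 = -20*3/2 - 7 = -30 - 7 = -37)
O = -37
O² = (-37)² = 1369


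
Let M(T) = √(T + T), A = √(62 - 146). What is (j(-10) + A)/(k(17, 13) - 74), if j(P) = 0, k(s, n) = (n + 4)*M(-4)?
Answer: √21/(17*√2 + 37*I) ≈ 0.056586 - 0.087085*I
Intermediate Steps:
A = 2*I*√21 (A = √(-84) = 2*I*√21 ≈ 9.1651*I)
M(T) = √2*√T (M(T) = √(2*T) = √2*√T)
k(s, n) = 2*I*√2*(4 + n) (k(s, n) = (n + 4)*(√2*√(-4)) = (4 + n)*(√2*(2*I)) = (4 + n)*(2*I*√2) = 2*I*√2*(4 + n))
(j(-10) + A)/(k(17, 13) - 74) = (0 + 2*I*√21)/(2*I*√2*(4 + 13) - 74) = (2*I*√21)/(2*I*√2*17 - 74) = (2*I*√21)/(34*I*√2 - 74) = (2*I*√21)/(-74 + 34*I*√2) = 2*I*√21/(-74 + 34*I*√2)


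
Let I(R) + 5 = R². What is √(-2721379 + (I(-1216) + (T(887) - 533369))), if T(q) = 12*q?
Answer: I*√1765453 ≈ 1328.7*I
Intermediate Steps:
I(R) = -5 + R²
√(-2721379 + (I(-1216) + (T(887) - 533369))) = √(-2721379 + ((-5 + (-1216)²) + (12*887 - 533369))) = √(-2721379 + ((-5 + 1478656) + (10644 - 533369))) = √(-2721379 + (1478651 - 522725)) = √(-2721379 + 955926) = √(-1765453) = I*√1765453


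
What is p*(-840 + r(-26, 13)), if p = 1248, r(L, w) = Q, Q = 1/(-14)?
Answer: -7338864/7 ≈ -1.0484e+6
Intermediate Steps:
Q = -1/14 ≈ -0.071429
r(L, w) = -1/14
p*(-840 + r(-26, 13)) = 1248*(-840 - 1/14) = 1248*(-11761/14) = -7338864/7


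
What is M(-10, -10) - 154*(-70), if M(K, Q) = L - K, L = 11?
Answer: 10801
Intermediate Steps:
M(K, Q) = 11 - K
M(-10, -10) - 154*(-70) = (11 - 1*(-10)) - 154*(-70) = (11 + 10) + 10780 = 21 + 10780 = 10801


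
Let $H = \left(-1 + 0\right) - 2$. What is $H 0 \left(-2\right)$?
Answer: $0$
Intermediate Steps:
$H = -3$ ($H = -1 - 2 = -3$)
$H 0 \left(-2\right) = \left(-3\right) 0 \left(-2\right) = 0 \left(-2\right) = 0$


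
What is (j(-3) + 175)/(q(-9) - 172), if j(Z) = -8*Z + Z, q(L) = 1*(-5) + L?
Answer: -98/93 ≈ -1.0538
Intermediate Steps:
q(L) = -5 + L
j(Z) = -7*Z
(j(-3) + 175)/(q(-9) - 172) = (-7*(-3) + 175)/((-5 - 9) - 172) = (21 + 175)/(-14 - 172) = 196/(-186) = 196*(-1/186) = -98/93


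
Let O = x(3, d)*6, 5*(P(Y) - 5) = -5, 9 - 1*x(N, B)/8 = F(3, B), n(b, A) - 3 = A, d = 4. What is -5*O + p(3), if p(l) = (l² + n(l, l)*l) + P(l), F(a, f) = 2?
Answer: -1649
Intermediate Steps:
n(b, A) = 3 + A
x(N, B) = 56 (x(N, B) = 72 - 8*2 = 72 - 16 = 56)
P(Y) = 4 (P(Y) = 5 + (⅕)*(-5) = 5 - 1 = 4)
O = 336 (O = 56*6 = 336)
p(l) = 4 + l² + l*(3 + l) (p(l) = (l² + (3 + l)*l) + 4 = (l² + l*(3 + l)) + 4 = 4 + l² + l*(3 + l))
-5*O + p(3) = -5*336 + (4 + 3² + 3*(3 + 3)) = -1680 + (4 + 9 + 3*6) = -1680 + (4 + 9 + 18) = -1680 + 31 = -1649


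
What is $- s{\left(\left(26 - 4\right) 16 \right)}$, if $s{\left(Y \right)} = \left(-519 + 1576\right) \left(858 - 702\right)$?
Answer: $-164892$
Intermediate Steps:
$s{\left(Y \right)} = 164892$ ($s{\left(Y \right)} = 1057 \cdot 156 = 164892$)
$- s{\left(\left(26 - 4\right) 16 \right)} = \left(-1\right) 164892 = -164892$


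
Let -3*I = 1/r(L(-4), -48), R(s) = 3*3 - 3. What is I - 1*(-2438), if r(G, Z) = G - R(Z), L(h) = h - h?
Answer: 43885/18 ≈ 2438.1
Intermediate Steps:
R(s) = 6 (R(s) = 9 - 3 = 6)
L(h) = 0
r(G, Z) = -6 + G (r(G, Z) = G - 1*6 = G - 6 = -6 + G)
I = 1/18 (I = -1/(3*(-6 + 0)) = -⅓/(-6) = -⅓*(-⅙) = 1/18 ≈ 0.055556)
I - 1*(-2438) = 1/18 - 1*(-2438) = 1/18 + 2438 = 43885/18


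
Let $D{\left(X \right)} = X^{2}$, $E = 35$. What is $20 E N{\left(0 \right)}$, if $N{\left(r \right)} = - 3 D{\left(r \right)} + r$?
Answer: $0$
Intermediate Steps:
$N{\left(r \right)} = r - 3 r^{2}$ ($N{\left(r \right)} = - 3 r^{2} + r = r - 3 r^{2}$)
$20 E N{\left(0 \right)} = 20 \cdot 35 \cdot 0 \left(1 - 0\right) = 700 \cdot 0 \left(1 + 0\right) = 700 \cdot 0 \cdot 1 = 700 \cdot 0 = 0$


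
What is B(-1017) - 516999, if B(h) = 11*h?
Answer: -528186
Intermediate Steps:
B(-1017) - 516999 = 11*(-1017) - 516999 = -11187 - 516999 = -528186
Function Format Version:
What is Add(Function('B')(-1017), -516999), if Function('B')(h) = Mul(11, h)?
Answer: -528186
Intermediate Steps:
Add(Function('B')(-1017), -516999) = Add(Mul(11, -1017), -516999) = Add(-11187, -516999) = -528186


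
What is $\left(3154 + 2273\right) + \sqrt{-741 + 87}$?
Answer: $5427 + i \sqrt{654} \approx 5427.0 + 25.573 i$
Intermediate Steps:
$\left(3154 + 2273\right) + \sqrt{-741 + 87} = 5427 + \sqrt{-654} = 5427 + i \sqrt{654}$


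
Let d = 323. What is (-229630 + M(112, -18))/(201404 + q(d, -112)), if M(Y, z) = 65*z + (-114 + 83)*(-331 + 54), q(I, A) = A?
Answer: -222213/201292 ≈ -1.1039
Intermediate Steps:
M(Y, z) = 8587 + 65*z (M(Y, z) = 65*z - 31*(-277) = 65*z + 8587 = 8587 + 65*z)
(-229630 + M(112, -18))/(201404 + q(d, -112)) = (-229630 + (8587 + 65*(-18)))/(201404 - 112) = (-229630 + (8587 - 1170))/201292 = (-229630 + 7417)*(1/201292) = -222213*1/201292 = -222213/201292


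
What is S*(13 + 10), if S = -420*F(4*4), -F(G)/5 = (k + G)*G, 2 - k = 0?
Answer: 13910400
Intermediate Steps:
k = 2 (k = 2 - 1*0 = 2 + 0 = 2)
F(G) = -5*G*(2 + G) (F(G) = -5*(2 + G)*G = -5*G*(2 + G))
S = 604800 (S = -(-2100)*4*4*(2 + 4*4) = -(-2100)*16*(2 + 16) = -(-2100)*16*18 = -420*(-1440) = 604800)
S*(13 + 10) = 604800*(13 + 10) = 604800*23 = 13910400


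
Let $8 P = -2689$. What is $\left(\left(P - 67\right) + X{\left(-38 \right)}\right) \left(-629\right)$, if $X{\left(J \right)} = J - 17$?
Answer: $\frac{2305285}{8} \approx 2.8816 \cdot 10^{5}$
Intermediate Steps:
$X{\left(J \right)} = -17 + J$ ($X{\left(J \right)} = J - 17 = -17 + J$)
$P = - \frac{2689}{8}$ ($P = \frac{1}{8} \left(-2689\right) = - \frac{2689}{8} \approx -336.13$)
$\left(\left(P - 67\right) + X{\left(-38 \right)}\right) \left(-629\right) = \left(\left(- \frac{2689}{8} - 67\right) - 55\right) \left(-629\right) = \left(- \frac{3225}{8} - 55\right) \left(-629\right) = \left(- \frac{3665}{8}\right) \left(-629\right) = \frac{2305285}{8}$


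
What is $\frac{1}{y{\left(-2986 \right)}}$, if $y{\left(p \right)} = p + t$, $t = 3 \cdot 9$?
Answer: $- \frac{1}{2959} \approx -0.00033795$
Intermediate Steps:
$t = 27$
$y{\left(p \right)} = 27 + p$ ($y{\left(p \right)} = p + 27 = 27 + p$)
$\frac{1}{y{\left(-2986 \right)}} = \frac{1}{27 - 2986} = \frac{1}{-2959} = - \frac{1}{2959}$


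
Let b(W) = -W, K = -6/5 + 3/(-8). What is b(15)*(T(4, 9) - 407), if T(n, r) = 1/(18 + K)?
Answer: 1336795/219 ≈ 6104.1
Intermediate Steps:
K = -63/40 (K = -6*1/5 + 3*(-1/8) = -6/5 - 3/8 = -63/40 ≈ -1.5750)
T(n, r) = 40/657 (T(n, r) = 1/(18 - 63/40) = 1/(657/40) = 40/657)
b(15)*(T(4, 9) - 407) = (-1*15)*(40/657 - 407) = -15*(-267359/657) = 1336795/219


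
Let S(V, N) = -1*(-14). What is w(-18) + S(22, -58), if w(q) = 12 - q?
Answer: 44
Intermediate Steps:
S(V, N) = 14
w(-18) + S(22, -58) = (12 - 1*(-18)) + 14 = (12 + 18) + 14 = 30 + 14 = 44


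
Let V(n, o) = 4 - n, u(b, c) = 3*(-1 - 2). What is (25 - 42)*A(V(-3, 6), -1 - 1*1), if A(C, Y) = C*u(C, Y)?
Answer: 1071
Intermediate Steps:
u(b, c) = -9 (u(b, c) = 3*(-3) = -9)
A(C, Y) = -9*C (A(C, Y) = C*(-9) = -9*C)
(25 - 42)*A(V(-3, 6), -1 - 1*1) = (25 - 42)*(-9*(4 - 1*(-3))) = -(-153)*(4 + 3) = -(-153)*7 = -17*(-63) = 1071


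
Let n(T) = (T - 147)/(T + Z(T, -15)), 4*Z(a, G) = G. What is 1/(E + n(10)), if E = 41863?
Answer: 25/1046027 ≈ 2.3900e-5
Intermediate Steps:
Z(a, G) = G/4
n(T) = (-147 + T)/(-15/4 + T) (n(T) = (T - 147)/(T + (¼)*(-15)) = (-147 + T)/(T - 15/4) = (-147 + T)/(-15/4 + T))
1/(E + n(10)) = 1/(41863 + 4*(-147 + 10)/(-15 + 4*10)) = 1/(41863 + 4*(-137)/(-15 + 40)) = 1/(41863 + 4*(-137)/25) = 1/(41863 + 4*(1/25)*(-137)) = 1/(41863 - 548/25) = 1/(1046027/25) = 25/1046027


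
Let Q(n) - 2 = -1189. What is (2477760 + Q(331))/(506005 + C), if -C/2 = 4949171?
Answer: -2476573/9392337 ≈ -0.26368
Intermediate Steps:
C = -9898342 (C = -2*4949171 = -9898342)
Q(n) = -1187 (Q(n) = 2 - 1189 = -1187)
(2477760 + Q(331))/(506005 + C) = (2477760 - 1187)/(506005 - 9898342) = 2476573/(-9392337) = 2476573*(-1/9392337) = -2476573/9392337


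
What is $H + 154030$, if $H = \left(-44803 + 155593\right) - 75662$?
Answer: $189158$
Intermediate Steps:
$H = 35128$ ($H = 110790 - 75662 = 35128$)
$H + 154030 = 35128 + 154030 = 189158$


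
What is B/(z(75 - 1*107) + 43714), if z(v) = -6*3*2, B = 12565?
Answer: 12565/43678 ≈ 0.28767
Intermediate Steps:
z(v) = -36 (z(v) = -18*2 = -36)
B/(z(75 - 1*107) + 43714) = 12565/(-36 + 43714) = 12565/43678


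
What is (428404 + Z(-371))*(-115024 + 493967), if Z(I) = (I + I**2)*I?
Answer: -19136153884338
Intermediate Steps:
Z(I) = I*(I + I**2)
(428404 + Z(-371))*(-115024 + 493967) = (428404 + (-371)**2*(1 - 371))*(-115024 + 493967) = (428404 + 137641*(-370))*378943 = (428404 - 50927170)*378943 = -50498766*378943 = -19136153884338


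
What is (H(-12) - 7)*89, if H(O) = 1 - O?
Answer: 534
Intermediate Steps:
(H(-12) - 7)*89 = ((1 - 1*(-12)) - 7)*89 = ((1 + 12) - 7)*89 = (13 - 7)*89 = 6*89 = 534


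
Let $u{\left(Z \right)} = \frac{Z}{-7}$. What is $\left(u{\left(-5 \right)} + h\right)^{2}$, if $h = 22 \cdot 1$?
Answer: $\frac{25281}{49} \approx 515.94$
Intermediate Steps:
$u{\left(Z \right)} = - \frac{Z}{7}$ ($u{\left(Z \right)} = Z \left(- \frac{1}{7}\right) = - \frac{Z}{7}$)
$h = 22$
$\left(u{\left(-5 \right)} + h\right)^{2} = \left(\left(- \frac{1}{7}\right) \left(-5\right) + 22\right)^{2} = \left(\frac{5}{7} + 22\right)^{2} = \left(\frac{159}{7}\right)^{2} = \frac{25281}{49}$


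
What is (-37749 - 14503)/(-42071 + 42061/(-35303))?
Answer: 922326178/742637287 ≈ 1.2420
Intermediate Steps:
(-37749 - 14503)/(-42071 + 42061/(-35303)) = -52252/(-42071 + 42061*(-1/35303)) = -52252/(-42071 - 42061/35303) = -52252/(-1485274574/35303) = -52252*(-35303/1485274574) = 922326178/742637287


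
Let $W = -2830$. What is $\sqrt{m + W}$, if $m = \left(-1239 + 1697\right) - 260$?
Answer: $2 i \sqrt{658} \approx 51.303 i$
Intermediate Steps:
$m = 198$ ($m = 458 - 260 = 198$)
$\sqrt{m + W} = \sqrt{198 - 2830} = \sqrt{-2632} = 2 i \sqrt{658}$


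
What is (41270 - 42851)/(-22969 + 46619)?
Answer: -1581/23650 ≈ -0.066850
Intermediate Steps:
(41270 - 42851)/(-22969 + 46619) = -1581/23650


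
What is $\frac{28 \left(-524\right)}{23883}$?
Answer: $- \frac{14672}{23883} \approx -0.61433$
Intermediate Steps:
$\frac{28 \left(-524\right)}{23883} = \left(-14672\right) \frac{1}{23883} = - \frac{14672}{23883}$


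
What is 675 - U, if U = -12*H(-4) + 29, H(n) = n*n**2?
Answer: -122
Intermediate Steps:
H(n) = n**3
U = 797 (U = -12*(-4)**3 + 29 = -12*(-64) + 29 = 768 + 29 = 797)
675 - U = 675 - 1*797 = 675 - 797 = -122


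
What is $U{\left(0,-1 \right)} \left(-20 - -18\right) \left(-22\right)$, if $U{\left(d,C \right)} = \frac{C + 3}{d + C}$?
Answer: $-88$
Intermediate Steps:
$U{\left(d,C \right)} = \frac{3 + C}{C + d}$
$U{\left(0,-1 \right)} \left(-20 - -18\right) \left(-22\right) = \frac{3 - 1}{-1 + 0} \left(-20 - -18\right) \left(-22\right) = \frac{1}{-1} \cdot 2 \left(-20 + 18\right) \left(-22\right) = \left(-1\right) 2 \left(-2\right) \left(-22\right) = \left(-2\right) \left(-2\right) \left(-22\right) = 4 \left(-22\right) = -88$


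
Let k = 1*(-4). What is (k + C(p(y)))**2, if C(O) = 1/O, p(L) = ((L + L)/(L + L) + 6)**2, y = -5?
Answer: 38025/2401 ≈ 15.837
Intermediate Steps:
k = -4
p(L) = 49 (p(L) = ((2*L)/((2*L)) + 6)**2 = ((2*L)*(1/(2*L)) + 6)**2 = (1 + 6)**2 = 7**2 = 49)
(k + C(p(y)))**2 = (-4 + 1/49)**2 = (-195/49)**2 = 38025/2401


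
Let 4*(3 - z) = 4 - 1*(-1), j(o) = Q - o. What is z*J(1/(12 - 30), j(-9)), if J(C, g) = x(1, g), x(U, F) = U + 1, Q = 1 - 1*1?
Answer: 7/2 ≈ 3.5000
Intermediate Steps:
Q = 0 (Q = 1 - 1 = 0)
j(o) = -o (j(o) = 0 - o = -o)
x(U, F) = 1 + U
J(C, g) = 2 (J(C, g) = 1 + 1 = 2)
z = 7/4 (z = 3 - (4 - 1*(-1))/4 = 3 - (4 + 1)/4 = 3 - 1/4*5 = 3 - 5/4 = 7/4 ≈ 1.7500)
z*J(1/(12 - 30), j(-9)) = (7/4)*2 = 7/2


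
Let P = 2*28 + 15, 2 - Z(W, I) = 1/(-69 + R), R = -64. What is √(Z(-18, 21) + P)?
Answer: √1291430/133 ≈ 8.5444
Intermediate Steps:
Z(W, I) = 267/133 (Z(W, I) = 2 - 1/(-69 - 64) = 2 - 1/(-133) = 2 - 1*(-1/133) = 2 + 1/133 = 267/133)
P = 71 (P = 56 + 15 = 71)
√(Z(-18, 21) + P) = √(267/133 + 71) = √(9710/133) = √1291430/133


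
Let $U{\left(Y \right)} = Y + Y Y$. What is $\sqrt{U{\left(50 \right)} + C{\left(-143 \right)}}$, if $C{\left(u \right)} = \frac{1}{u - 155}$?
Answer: $\frac{\sqrt{226449902}}{298} \approx 50.497$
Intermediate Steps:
$U{\left(Y \right)} = Y + Y^{2}$
$C{\left(u \right)} = \frac{1}{-155 + u}$
$\sqrt{U{\left(50 \right)} + C{\left(-143 \right)}} = \sqrt{50 \left(1 + 50\right) + \frac{1}{-155 - 143}} = \sqrt{50 \cdot 51 + \frac{1}{-298}} = \sqrt{2550 - \frac{1}{298}} = \sqrt{\frac{759899}{298}} = \frac{\sqrt{226449902}}{298}$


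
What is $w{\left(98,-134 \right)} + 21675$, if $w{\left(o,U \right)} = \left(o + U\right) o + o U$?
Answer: $5015$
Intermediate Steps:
$w{\left(o,U \right)} = U o + o \left(U + o\right)$ ($w{\left(o,U \right)} = \left(U + o\right) o + U o = o \left(U + o\right) + U o = U o + o \left(U + o\right)$)
$w{\left(98,-134 \right)} + 21675 = 98 \left(98 + 2 \left(-134\right)\right) + 21675 = 98 \left(98 - 268\right) + 21675 = 98 \left(-170\right) + 21675 = -16660 + 21675 = 5015$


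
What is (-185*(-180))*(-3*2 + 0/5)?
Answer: -199800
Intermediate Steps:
(-185*(-180))*(-3*2 + 0/5) = 33300*(-6 + 0*(⅕)) = 33300*(-6 + 0) = 33300*(-6) = -199800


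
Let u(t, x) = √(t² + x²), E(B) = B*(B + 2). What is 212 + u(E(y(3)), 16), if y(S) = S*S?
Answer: 212 + √10057 ≈ 312.28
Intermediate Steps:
y(S) = S²
E(B) = B*(2 + B)
212 + u(E(y(3)), 16) = 212 + √((3²*(2 + 3²))² + 16²) = 212 + √((9*(2 + 9))² + 256) = 212 + √((9*11)² + 256) = 212 + √(99² + 256) = 212 + √(9801 + 256) = 212 + √10057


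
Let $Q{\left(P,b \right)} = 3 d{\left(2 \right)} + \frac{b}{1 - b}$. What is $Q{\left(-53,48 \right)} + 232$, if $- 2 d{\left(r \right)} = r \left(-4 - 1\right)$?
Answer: $\frac{11561}{47} \approx 245.98$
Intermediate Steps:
$d{\left(r \right)} = \frac{5 r}{2}$ ($d{\left(r \right)} = - \frac{r \left(-4 - 1\right)}{2} = - \frac{r \left(-5\right)}{2} = - \frac{\left(-5\right) r}{2} = \frac{5 r}{2}$)
$Q{\left(P,b \right)} = 15 + \frac{b}{1 - b}$ ($Q{\left(P,b \right)} = 3 \cdot \frac{5}{2} \cdot 2 + \frac{b}{1 - b} = 3 \cdot 5 + \frac{b}{1 - b} = 15 + \frac{b}{1 - b}$)
$Q{\left(-53,48 \right)} + 232 = \frac{-15 + 14 \cdot 48}{-1 + 48} + 232 = \frac{-15 + 672}{47} + 232 = \frac{1}{47} \cdot 657 + 232 = \frac{657}{47} + 232 = \frac{11561}{47}$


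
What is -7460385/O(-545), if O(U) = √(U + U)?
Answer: 1492077*I*√1090/218 ≈ 2.2597e+5*I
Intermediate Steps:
O(U) = √2*√U (O(U) = √(2*U) = √2*√U)
-7460385/O(-545) = -7460385*(-I*√1090/1090) = -(-1492077)*I*√1090/218 = 1492077*I*√1090/218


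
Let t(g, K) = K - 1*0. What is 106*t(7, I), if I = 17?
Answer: 1802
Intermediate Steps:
t(g, K) = K (t(g, K) = K + 0 = K)
106*t(7, I) = 106*17 = 1802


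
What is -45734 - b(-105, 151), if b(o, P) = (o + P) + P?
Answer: -45931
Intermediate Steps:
b(o, P) = o + 2*P (b(o, P) = (P + o) + P = o + 2*P)
-45734 - b(-105, 151) = -45734 - (-105 + 2*151) = -45734 - (-105 + 302) = -45734 - 1*197 = -45734 - 197 = -45931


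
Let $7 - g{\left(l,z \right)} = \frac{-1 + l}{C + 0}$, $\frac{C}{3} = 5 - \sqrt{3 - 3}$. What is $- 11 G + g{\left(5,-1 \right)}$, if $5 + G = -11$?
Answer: $\frac{2741}{15} \approx 182.73$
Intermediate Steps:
$G = -16$ ($G = -5 - 11 = -16$)
$C = 15$ ($C = 3 \left(5 - \sqrt{3 - 3}\right) = 3 \left(5 - \sqrt{0}\right) = 3 \left(5 - 0\right) = 3 \left(5 + 0\right) = 3 \cdot 5 = 15$)
$g{\left(l,z \right)} = \frac{106}{15} - \frac{l}{15}$ ($g{\left(l,z \right)} = 7 - \frac{-1 + l}{15 + 0} = 7 - \frac{-1 + l}{15} = 7 - \left(-1 + l\right) \frac{1}{15} = 7 - \left(- \frac{1}{15} + \frac{l}{15}\right) = \frac{106}{15} - \frac{l}{15}$)
$- 11 G + g{\left(5,-1 \right)} = \left(-11\right) \left(-16\right) + \left(\frac{106}{15} - \frac{1}{3}\right) = 176 + \left(\frac{106}{15} - \frac{1}{3}\right) = 176 + \frac{101}{15} = \frac{2741}{15}$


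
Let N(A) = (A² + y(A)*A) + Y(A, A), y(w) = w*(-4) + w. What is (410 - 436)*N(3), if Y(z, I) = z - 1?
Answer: 416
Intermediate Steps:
Y(z, I) = -1 + z
y(w) = -3*w (y(w) = -4*w + w = -3*w)
N(A) = -1 + A - 2*A² (N(A) = (A² + (-3*A)*A) + (-1 + A) = (A² - 3*A²) + (-1 + A) = -2*A² + (-1 + A) = -1 + A - 2*A²)
(410 - 436)*N(3) = (410 - 436)*(-1 + 3 - 2*3²) = -26*(-1 + 3 - 2*9) = -26*(-1 + 3 - 18) = -26*(-16) = 416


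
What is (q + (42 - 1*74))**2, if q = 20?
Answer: 144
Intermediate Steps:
(q + (42 - 1*74))**2 = (20 + (42 - 1*74))**2 = (20 + (42 - 74))**2 = (20 - 32)**2 = (-12)**2 = 144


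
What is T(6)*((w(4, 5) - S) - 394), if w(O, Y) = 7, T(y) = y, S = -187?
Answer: -1200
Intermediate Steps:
T(6)*((w(4, 5) - S) - 394) = 6*((7 - 1*(-187)) - 394) = 6*((7 + 187) - 394) = 6*(194 - 394) = 6*(-200) = -1200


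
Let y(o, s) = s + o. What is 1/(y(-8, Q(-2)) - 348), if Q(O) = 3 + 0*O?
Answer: -1/353 ≈ -0.0028329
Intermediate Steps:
Q(O) = 3 (Q(O) = 3 + 0 = 3)
y(o, s) = o + s
1/(y(-8, Q(-2)) - 348) = 1/((-8 + 3) - 348) = 1/(-5 - 348) = 1/(-353) = -1/353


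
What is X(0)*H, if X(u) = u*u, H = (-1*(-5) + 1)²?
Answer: 0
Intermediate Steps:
H = 36 (H = (5 + 1)² = 6² = 36)
X(u) = u²
X(0)*H = 0²*36 = 0*36 = 0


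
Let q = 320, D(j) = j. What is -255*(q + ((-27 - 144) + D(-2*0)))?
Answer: -37995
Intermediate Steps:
-255*(q + ((-27 - 144) + D(-2*0))) = -255*(320 + ((-27 - 144) - 2*0)) = -255*(320 + (-171 + 0)) = -255*(320 - 171) = -255*149 = -37995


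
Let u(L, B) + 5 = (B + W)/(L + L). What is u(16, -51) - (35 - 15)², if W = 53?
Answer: -6479/16 ≈ -404.94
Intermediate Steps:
u(L, B) = -5 + (53 + B)/(2*L) (u(L, B) = -5 + (B + 53)/(L + L) = -5 + (53 + B)/((2*L)) = -5 + (53 + B)*(1/(2*L)) = -5 + (53 + B)/(2*L))
u(16, -51) - (35 - 15)² = (½)*(53 - 51 - 10*16)/16 - (35 - 15)² = (½)*(1/16)*(53 - 51 - 160) - 1*20² = (½)*(1/16)*(-158) - 1*400 = -79/16 - 400 = -6479/16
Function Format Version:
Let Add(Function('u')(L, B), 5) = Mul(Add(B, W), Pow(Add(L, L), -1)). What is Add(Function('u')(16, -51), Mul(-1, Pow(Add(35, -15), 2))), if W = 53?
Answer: Rational(-6479, 16) ≈ -404.94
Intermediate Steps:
Function('u')(L, B) = Add(-5, Mul(Rational(1, 2), Pow(L, -1), Add(53, B))) (Function('u')(L, B) = Add(-5, Mul(Add(B, 53), Pow(Add(L, L), -1))) = Add(-5, Mul(Add(53, B), Pow(Mul(2, L), -1))) = Add(-5, Mul(Add(53, B), Mul(Rational(1, 2), Pow(L, -1)))) = Add(-5, Mul(Rational(1, 2), Pow(L, -1), Add(53, B))))
Add(Function('u')(16, -51), Mul(-1, Pow(Add(35, -15), 2))) = Add(Mul(Rational(1, 2), Pow(16, -1), Add(53, -51, Mul(-10, 16))), Mul(-1, Pow(Add(35, -15), 2))) = Add(Mul(Rational(1, 2), Rational(1, 16), Add(53, -51, -160)), Mul(-1, Pow(20, 2))) = Add(Mul(Rational(1, 2), Rational(1, 16), -158), Mul(-1, 400)) = Add(Rational(-79, 16), -400) = Rational(-6479, 16)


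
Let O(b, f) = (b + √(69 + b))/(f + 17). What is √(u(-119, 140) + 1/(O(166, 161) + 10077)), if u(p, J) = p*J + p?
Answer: √(-30099378110 - 16779*√235)/√(1793872 + √235) ≈ 129.53*I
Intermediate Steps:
O(b, f) = (b + √(69 + b))/(17 + f)
u(p, J) = p + J*p (u(p, J) = J*p + p = p + J*p)
√(u(-119, 140) + 1/(O(166, 161) + 10077)) = √(-119*(1 + 140) + 1/((166 + √(69 + 166))/(17 + 161) + 10077)) = √(-119*141 + 1/((166 + √235)/178 + 10077)) = √(-16779 + 1/((166 + √235)/178 + 10077)) = √(-16779 + 1/((83/89 + √235/178) + 10077)) = √(-16779 + 1/(896936/89 + √235/178))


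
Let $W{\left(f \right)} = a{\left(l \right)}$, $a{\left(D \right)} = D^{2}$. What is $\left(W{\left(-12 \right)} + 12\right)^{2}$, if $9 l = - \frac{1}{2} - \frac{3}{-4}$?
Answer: $\frac{241895809}{1679616} \approx 144.02$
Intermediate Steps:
$l = \frac{1}{36}$ ($l = \frac{- \frac{1}{2} - \frac{3}{-4}}{9} = \frac{\left(-1\right) \frac{1}{2} - - \frac{3}{4}}{9} = \frac{- \frac{1}{2} + \frac{3}{4}}{9} = \frac{1}{9} \cdot \frac{1}{4} = \frac{1}{36} \approx 0.027778$)
$W{\left(f \right)} = \frac{1}{1296}$ ($W{\left(f \right)} = \left(\frac{1}{36}\right)^{2} = \frac{1}{1296}$)
$\left(W{\left(-12 \right)} + 12\right)^{2} = \left(\frac{1}{1296} + 12\right)^{2} = \left(\frac{15553}{1296}\right)^{2} = \frac{241895809}{1679616}$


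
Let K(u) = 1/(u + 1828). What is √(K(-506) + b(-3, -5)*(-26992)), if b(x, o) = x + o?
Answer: √377387893546/1322 ≈ 464.69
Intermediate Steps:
K(u) = 1/(1828 + u)
b(x, o) = o + x
√(K(-506) + b(-3, -5)*(-26992)) = √(1/(1828 - 506) + (-5 - 3)*(-26992)) = √(1/1322 - 8*(-26992)) = √(1/1322 + 215936) = √(285467393/1322) = √377387893546/1322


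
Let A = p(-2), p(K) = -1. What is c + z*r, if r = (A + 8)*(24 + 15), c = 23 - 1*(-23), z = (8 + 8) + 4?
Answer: 5506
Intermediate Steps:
z = 20 (z = 16 + 4 = 20)
A = -1
c = 46 (c = 23 + 23 = 46)
r = 273 (r = (-1 + 8)*(24 + 15) = 7*39 = 273)
c + z*r = 46 + 20*273 = 46 + 5460 = 5506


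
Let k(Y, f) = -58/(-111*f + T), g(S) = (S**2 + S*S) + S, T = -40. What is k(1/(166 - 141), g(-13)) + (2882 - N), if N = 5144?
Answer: -81692072/36115 ≈ -2262.0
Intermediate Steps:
g(S) = S + 2*S**2 (g(S) = (S**2 + S**2) + S = 2*S**2 + S = S + 2*S**2)
k(Y, f) = -58/(-40 - 111*f) (k(Y, f) = -58/(-111*f - 40) = -58/(-40 - 111*f))
k(1/(166 - 141), g(-13)) + (2882 - N) = 58/(40 + 111*(-13*(1 + 2*(-13)))) + (2882 - 1*5144) = 58/(40 + 111*(-13*(1 - 26))) + (2882 - 5144) = 58/(40 + 111*(-13*(-25))) - 2262 = 58/(40 + 111*325) - 2262 = 58/(40 + 36075) - 2262 = 58/36115 - 2262 = -81692072/36115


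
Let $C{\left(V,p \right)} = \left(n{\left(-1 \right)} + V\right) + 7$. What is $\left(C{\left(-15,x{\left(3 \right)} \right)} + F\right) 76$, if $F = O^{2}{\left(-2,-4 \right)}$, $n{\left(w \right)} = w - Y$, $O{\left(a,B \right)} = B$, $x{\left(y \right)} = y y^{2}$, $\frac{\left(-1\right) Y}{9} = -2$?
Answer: $-836$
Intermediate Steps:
$Y = 18$ ($Y = \left(-9\right) \left(-2\right) = 18$)
$x{\left(y \right)} = y^{3}$
$n{\left(w \right)} = -18 + w$ ($n{\left(w \right)} = w - 18 = -18 + w$)
$C{\left(V,p \right)} = -12 + V$ ($C{\left(V,p \right)} = \left(\left(-18 - 1\right) + V\right) + 7 = \left(-19 + V\right) + 7 = -12 + V$)
$F = 16$ ($F = \left(-4\right)^{2} = 16$)
$\left(C{\left(-15,x{\left(3 \right)} \right)} + F\right) 76 = \left(\left(-12 - 15\right) + 16\right) 76 = \left(-27 + 16\right) 76 = \left(-11\right) 76 = -836$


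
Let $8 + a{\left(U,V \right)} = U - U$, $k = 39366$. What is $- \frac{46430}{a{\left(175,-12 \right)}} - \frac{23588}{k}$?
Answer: $\frac{456893669}{78732} \approx 5803.1$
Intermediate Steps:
$a{\left(U,V \right)} = -8$ ($a{\left(U,V \right)} = -8 + \left(U - U\right) = -8 + 0 = -8$)
$- \frac{46430}{a{\left(175,-12 \right)}} - \frac{23588}{k} = - \frac{46430}{-8} - \frac{23588}{39366} = \left(-46430\right) \left(- \frac{1}{8}\right) - \frac{11794}{19683} = \frac{23215}{4} - \frac{11794}{19683} = \frac{456893669}{78732}$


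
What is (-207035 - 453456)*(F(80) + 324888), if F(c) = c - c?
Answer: -214585600008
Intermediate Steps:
F(c) = 0
(-207035 - 453456)*(F(80) + 324888) = (-207035 - 453456)*(0 + 324888) = -660491*324888 = -214585600008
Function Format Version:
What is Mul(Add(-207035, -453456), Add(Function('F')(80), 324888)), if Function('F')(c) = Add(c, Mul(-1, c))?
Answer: -214585600008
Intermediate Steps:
Function('F')(c) = 0
Mul(Add(-207035, -453456), Add(Function('F')(80), 324888)) = Mul(Add(-207035, -453456), Add(0, 324888)) = Mul(-660491, 324888) = -214585600008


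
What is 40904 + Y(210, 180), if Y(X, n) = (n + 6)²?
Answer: 75500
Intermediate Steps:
Y(X, n) = (6 + n)²
40904 + Y(210, 180) = 40904 + (6 + 180)² = 40904 + 186² = 40904 + 34596 = 75500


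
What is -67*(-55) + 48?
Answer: 3733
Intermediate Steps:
-67*(-55) + 48 = 3685 + 48 = 3733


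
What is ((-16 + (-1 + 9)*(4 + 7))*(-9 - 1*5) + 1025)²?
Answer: 289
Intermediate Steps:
((-16 + (-1 + 9)*(4 + 7))*(-9 - 1*5) + 1025)² = ((-16 + 8*11)*(-9 - 5) + 1025)² = ((-16 + 88)*(-14) + 1025)² = (72*(-14) + 1025)² = (-1008 + 1025)² = 17² = 289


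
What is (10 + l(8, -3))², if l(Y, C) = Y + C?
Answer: 225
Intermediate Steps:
l(Y, C) = C + Y
(10 + l(8, -3))² = (10 + (-3 + 8))² = (10 + 5)² = 15² = 225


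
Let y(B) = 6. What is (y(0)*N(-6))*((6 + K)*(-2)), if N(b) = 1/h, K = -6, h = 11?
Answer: 0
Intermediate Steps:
N(b) = 1/11
(y(0)*N(-6))*((6 + K)*(-2)) = (6*(1/11))*((6 - 6)*(-2)) = 6*(0*(-2))/11 = (6/11)*0 = 0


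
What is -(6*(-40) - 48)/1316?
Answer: 72/329 ≈ 0.21884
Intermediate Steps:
-(6*(-40) - 48)/1316 = -(-240 - 48)*(1/1316) = -1*(-288)*(1/1316) = 288*(1/1316) = 72/329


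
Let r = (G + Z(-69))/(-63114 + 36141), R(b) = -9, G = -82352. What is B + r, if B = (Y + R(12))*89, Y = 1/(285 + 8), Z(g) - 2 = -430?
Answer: -6303719152/7903089 ≈ -797.63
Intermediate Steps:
Z(g) = -428 (Z(g) = 2 - 430 = -428)
Y = 1/293 ≈ 0.0034130
r = 82780/26973 (r = (-82352 - 428)/(-63114 + 36141) = -82780/(-26973) = -82780*(-1/26973) = 82780/26973 ≈ 3.0690)
B = -234604/293 (B = (1/293 - 9)*89 = -2636/293*89 = -234604/293 ≈ -800.70)
B + r = -234604/293 + 82780/26973 = -6303719152/7903089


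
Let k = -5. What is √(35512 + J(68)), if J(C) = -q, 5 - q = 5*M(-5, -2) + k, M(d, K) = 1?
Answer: √35507 ≈ 188.43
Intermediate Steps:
q = 5 (q = 5 - (5*1 - 5) = 5 - (5 - 5) = 5 - 1*0 = 5 + 0 = 5)
J(C) = -5 (J(C) = -1*5 = -5)
√(35512 + J(68)) = √(35512 - 5) = √35507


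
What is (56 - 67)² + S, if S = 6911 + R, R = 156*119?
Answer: 25596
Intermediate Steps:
R = 18564
S = 25475 (S = 6911 + 18564 = 25475)
(56 - 67)² + S = (56 - 67)² + 25475 = (-11)² + 25475 = 121 + 25475 = 25596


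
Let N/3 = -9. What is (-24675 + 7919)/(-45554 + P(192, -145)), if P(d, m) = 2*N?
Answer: 4189/11402 ≈ 0.36739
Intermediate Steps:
N = -27 (N = 3*(-9) = -27)
P(d, m) = -54 (P(d, m) = 2*(-27) = -54)
(-24675 + 7919)/(-45554 + P(192, -145)) = (-24675 + 7919)/(-45554 - 54) = -16756/(-45608) = -16756*(-1/45608) = 4189/11402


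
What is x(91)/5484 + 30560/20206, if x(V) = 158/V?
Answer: 3813494297/2520920766 ≈ 1.5127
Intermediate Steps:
x(91)/5484 + 30560/20206 = (158/91)/5484 + 30560/20206 = (158*(1/91))*(1/5484) + 30560*(1/20206) = (158/91)*(1/5484) + 15280/10103 = 79/249522 + 15280/10103 = 3813494297/2520920766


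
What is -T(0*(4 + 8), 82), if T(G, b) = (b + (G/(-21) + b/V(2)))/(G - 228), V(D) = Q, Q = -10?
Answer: 123/380 ≈ 0.32368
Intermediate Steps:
V(D) = -10
T(G, b) = (-G/21 + 9*b/10)/(-228 + G) (T(G, b) = (b + (G/(-21) + b/(-10)))/(G - 228) = (b + (G*(-1/21) + b*(-⅒)))/(-228 + G) = (b + (-G/21 - b/10))/(-228 + G) = (b + (-b/10 - G/21))/(-228 + G) = (-G/21 + 9*b/10)/(-228 + G))
-T(0*(4 + 8), 82) = -(-0*(4 + 8) + 189*82)/(210*(-228 + 0*(4 + 8))) = -(-0*12 + 15498)/(210*(-228 + 0*12)) = -(-10*0 + 15498)/(210*(-228 + 0)) = -(0 + 15498)/(210*(-228)) = -(-1)*15498/(210*228) = -1*(-123/380) = 123/380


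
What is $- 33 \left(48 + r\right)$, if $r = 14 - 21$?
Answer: $-1353$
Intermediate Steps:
$r = -7$
$- 33 \left(48 + r\right) = - 33 \left(48 - 7\right) = \left(-33\right) 41 = -1353$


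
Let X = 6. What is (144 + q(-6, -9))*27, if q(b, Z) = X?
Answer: 4050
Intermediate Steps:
q(b, Z) = 6
(144 + q(-6, -9))*27 = (144 + 6)*27 = 150*27 = 4050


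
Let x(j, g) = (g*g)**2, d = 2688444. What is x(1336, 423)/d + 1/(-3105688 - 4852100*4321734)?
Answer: 10195020700852584601441/856106189712610056 ≈ 11909.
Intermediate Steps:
x(j, g) = g**4 (x(j, g) = (g**2)**2 = g**4)
x(1336, 423)/d + 1/(-3105688 - 4852100*4321734) = 423**4/2688444 + 1/(-3105688 - 4852100*4321734) = 32015587041*(1/2688444) + (1/4321734)/(-7957788) = 1185762483/99572 - 1/7957788*1/4321734 = 1185762483/99572 - 1/34391442964392 = 10195020700852584601441/856106189712610056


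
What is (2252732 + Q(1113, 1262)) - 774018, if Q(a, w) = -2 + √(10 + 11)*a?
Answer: 1478712 + 1113*√21 ≈ 1.4838e+6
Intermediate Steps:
Q(a, w) = -2 + a*√21 (Q(a, w) = -2 + √21*a = -2 + a*√21)
(2252732 + Q(1113, 1262)) - 774018 = (2252732 + (-2 + 1113*√21)) - 774018 = (2252730 + 1113*√21) - 774018 = 1478712 + 1113*√21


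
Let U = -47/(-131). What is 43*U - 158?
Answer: -18677/131 ≈ -142.57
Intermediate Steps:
U = 47/131 (U = -47*(-1/131) = 47/131 ≈ 0.35878)
43*U - 158 = 43*(47/131) - 158 = 2021/131 - 158 = -18677/131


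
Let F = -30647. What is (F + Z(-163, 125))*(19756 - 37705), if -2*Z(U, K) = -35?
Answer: 1099537791/2 ≈ 5.4977e+8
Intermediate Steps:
Z(U, K) = 35/2 (Z(U, K) = -½*(-35) = 35/2)
(F + Z(-163, 125))*(19756 - 37705) = (-30647 + 35/2)*(19756 - 37705) = -61259/2*(-17949) = 1099537791/2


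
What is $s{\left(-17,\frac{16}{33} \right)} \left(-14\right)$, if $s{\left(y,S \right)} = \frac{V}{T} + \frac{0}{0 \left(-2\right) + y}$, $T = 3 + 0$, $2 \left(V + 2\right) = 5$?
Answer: $- \frac{7}{3} \approx -2.3333$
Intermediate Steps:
$V = \frac{1}{2}$ ($V = -2 + \frac{1}{2} \cdot 5 = -2 + \frac{5}{2} = \frac{1}{2} \approx 0.5$)
$T = 3$
$s{\left(y,S \right)} = \frac{1}{6}$ ($s{\left(y,S \right)} = \frac{1}{2 \cdot 3} + \frac{0}{0 \left(-2\right) + y} = \frac{1}{2} \cdot \frac{1}{3} + \frac{0}{0 + y} = \frac{1}{6} + \frac{0}{y} = \frac{1}{6} + 0 = \frac{1}{6}$)
$s{\left(-17,\frac{16}{33} \right)} \left(-14\right) = \frac{1}{6} \left(-14\right) = - \frac{7}{3}$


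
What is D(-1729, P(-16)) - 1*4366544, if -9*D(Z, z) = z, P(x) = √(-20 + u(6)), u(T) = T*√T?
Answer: -4366544 - I*√(20 - 6*√6)/9 ≈ -4.3665e+6 - 0.25587*I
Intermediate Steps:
u(T) = T^(3/2)
P(x) = √(-20 + 6*√6) (P(x) = √(-20 + 6^(3/2)) = √(-20 + 6*√6))
D(Z, z) = -z/9
D(-1729, P(-16)) - 1*4366544 = -√(-20 + 6*√6)/9 - 1*4366544 = -√(-20 + 6*√6)/9 - 4366544 = -4366544 - √(-20 + 6*√6)/9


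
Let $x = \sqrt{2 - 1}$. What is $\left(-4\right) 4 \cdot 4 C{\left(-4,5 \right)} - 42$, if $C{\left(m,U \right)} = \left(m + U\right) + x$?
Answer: $-170$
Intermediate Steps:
$x = 1$ ($x = \sqrt{1} = 1$)
$C{\left(m,U \right)} = 1 + U + m$ ($C{\left(m,U \right)} = \left(m + U\right) + 1 = \left(U + m\right) + 1 = 1 + U + m$)
$\left(-4\right) 4 \cdot 4 C{\left(-4,5 \right)} - 42 = \left(-4\right) 4 \cdot 4 \left(1 + 5 - 4\right) - 42 = \left(-16\right) 4 \cdot 2 - 42 = \left(-64\right) 2 - 42 = -128 - 42 = -170$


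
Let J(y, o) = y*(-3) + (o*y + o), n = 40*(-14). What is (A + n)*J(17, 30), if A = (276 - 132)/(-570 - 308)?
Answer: -120250968/439 ≈ -2.7392e+5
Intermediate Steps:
n = -560
J(y, o) = o - 3*y + o*y (J(y, o) = -3*y + (o + o*y) = o - 3*y + o*y)
A = -72/439 (A = 144/(-878) = 144*(-1/878) = -72/439 ≈ -0.16401)
(A + n)*J(17, 30) = (-72/439 - 560)*(30 - 3*17 + 30*17) = -245912*(30 - 51 + 510)/439 = -245912/439*489 = -120250968/439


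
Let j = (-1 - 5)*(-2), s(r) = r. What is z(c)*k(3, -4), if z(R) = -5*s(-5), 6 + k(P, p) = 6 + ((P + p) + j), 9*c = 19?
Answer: 275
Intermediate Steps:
c = 19/9 (c = (⅑)*19 = 19/9 ≈ 2.1111)
j = 12 (j = -6*(-2) = 12)
k(P, p) = 12 + P + p (k(P, p) = -6 + (6 + ((P + p) + 12)) = -6 + (6 + (12 + P + p)) = -6 + (18 + P + p) = 12 + P + p)
z(R) = 25 (z(R) = -5*(-5) = 25)
z(c)*k(3, -4) = 25*(12 + 3 - 4) = 25*11 = 275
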